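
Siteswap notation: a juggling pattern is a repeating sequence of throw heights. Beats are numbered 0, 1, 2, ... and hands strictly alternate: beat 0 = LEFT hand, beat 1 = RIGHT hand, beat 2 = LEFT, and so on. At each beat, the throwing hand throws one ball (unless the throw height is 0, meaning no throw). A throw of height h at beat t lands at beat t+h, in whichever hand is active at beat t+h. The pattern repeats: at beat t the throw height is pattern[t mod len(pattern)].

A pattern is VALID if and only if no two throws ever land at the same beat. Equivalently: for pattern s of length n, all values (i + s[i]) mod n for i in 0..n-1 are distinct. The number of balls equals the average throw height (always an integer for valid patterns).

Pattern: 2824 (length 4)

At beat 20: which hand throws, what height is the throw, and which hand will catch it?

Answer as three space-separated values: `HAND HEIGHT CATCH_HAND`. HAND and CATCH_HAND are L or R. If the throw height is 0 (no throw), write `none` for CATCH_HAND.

Beat 20: 20 mod 2 = 0, so hand = L
Throw height = pattern[20 mod 4] = pattern[0] = 2
Lands at beat 20+2=22, 22 mod 2 = 0, so catch hand = L

Answer: L 2 L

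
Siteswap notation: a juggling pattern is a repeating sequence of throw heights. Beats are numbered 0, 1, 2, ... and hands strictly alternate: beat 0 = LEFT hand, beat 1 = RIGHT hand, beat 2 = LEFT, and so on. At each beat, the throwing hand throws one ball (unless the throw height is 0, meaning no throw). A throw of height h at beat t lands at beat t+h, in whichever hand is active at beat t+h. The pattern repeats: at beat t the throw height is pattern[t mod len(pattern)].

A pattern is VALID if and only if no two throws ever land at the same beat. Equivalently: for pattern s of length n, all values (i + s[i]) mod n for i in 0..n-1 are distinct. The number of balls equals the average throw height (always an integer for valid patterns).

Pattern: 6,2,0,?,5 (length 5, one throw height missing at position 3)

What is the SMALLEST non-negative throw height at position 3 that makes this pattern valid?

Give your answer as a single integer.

i=0: (0 + 6) mod 5 = 1
i=1: (1 + 2) mod 5 = 3
i=2: (2 + 0) mod 5 = 2
i=3: s[i]=? (unknown)
i=4: (4 + 5) mod 5 = 4
Known residues: [1, 2, 3, 4]; need a permutation of 0..4, so missing residue r = 0
Need (3 + s) mod 5 = 0; smallest s = (0 - 3) mod 5 = 2

Answer: 2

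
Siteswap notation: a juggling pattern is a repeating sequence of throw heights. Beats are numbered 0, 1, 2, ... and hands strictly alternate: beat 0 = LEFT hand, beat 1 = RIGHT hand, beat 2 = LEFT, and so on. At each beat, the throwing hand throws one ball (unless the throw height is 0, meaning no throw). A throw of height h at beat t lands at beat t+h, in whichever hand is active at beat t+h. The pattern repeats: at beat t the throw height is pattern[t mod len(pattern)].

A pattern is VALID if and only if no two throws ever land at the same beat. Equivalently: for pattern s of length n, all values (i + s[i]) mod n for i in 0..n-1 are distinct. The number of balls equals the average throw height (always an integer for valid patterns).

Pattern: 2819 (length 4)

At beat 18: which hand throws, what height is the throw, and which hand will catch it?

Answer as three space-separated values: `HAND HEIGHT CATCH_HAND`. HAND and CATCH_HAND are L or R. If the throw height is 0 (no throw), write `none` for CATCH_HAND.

Beat 18: 18 mod 2 = 0, so hand = L
Throw height = pattern[18 mod 4] = pattern[2] = 1
Lands at beat 18+1=19, 19 mod 2 = 1, so catch hand = R

Answer: L 1 R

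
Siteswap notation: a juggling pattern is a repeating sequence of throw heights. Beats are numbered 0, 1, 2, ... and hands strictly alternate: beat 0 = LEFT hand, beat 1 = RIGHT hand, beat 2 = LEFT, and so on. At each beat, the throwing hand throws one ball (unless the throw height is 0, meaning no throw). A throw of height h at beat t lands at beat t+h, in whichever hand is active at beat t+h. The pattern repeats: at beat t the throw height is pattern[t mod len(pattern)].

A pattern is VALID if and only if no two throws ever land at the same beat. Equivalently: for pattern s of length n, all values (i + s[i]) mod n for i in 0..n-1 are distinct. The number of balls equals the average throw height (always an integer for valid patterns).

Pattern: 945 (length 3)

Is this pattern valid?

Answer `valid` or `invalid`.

Answer: valid

Derivation:
i=0: (i + s[i]) mod n = (0 + 9) mod 3 = 0
i=1: (i + s[i]) mod n = (1 + 4) mod 3 = 2
i=2: (i + s[i]) mod n = (2 + 5) mod 3 = 1
Residues: [0, 2, 1], distinct: True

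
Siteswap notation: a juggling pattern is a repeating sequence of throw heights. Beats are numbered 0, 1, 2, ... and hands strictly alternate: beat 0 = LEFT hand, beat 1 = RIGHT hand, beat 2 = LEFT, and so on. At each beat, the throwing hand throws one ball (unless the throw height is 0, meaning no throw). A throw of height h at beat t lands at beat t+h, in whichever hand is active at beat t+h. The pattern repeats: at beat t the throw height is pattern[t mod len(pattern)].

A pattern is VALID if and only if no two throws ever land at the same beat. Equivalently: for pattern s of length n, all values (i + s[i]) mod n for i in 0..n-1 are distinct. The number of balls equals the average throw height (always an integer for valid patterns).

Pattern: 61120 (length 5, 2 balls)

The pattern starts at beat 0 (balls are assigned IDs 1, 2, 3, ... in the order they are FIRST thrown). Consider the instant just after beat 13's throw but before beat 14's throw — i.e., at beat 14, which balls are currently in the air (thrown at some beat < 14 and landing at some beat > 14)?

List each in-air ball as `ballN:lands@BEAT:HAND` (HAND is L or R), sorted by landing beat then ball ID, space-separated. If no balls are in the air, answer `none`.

Answer: ball2:lands@15:R ball1:lands@16:L

Derivation:
Beat 0 (L): throw ball1 h=6 -> lands@6:L; in-air after throw: [b1@6:L]
Beat 1 (R): throw ball2 h=1 -> lands@2:L; in-air after throw: [b2@2:L b1@6:L]
Beat 2 (L): throw ball2 h=1 -> lands@3:R; in-air after throw: [b2@3:R b1@6:L]
Beat 3 (R): throw ball2 h=2 -> lands@5:R; in-air after throw: [b2@5:R b1@6:L]
Beat 5 (R): throw ball2 h=6 -> lands@11:R; in-air after throw: [b1@6:L b2@11:R]
Beat 6 (L): throw ball1 h=1 -> lands@7:R; in-air after throw: [b1@7:R b2@11:R]
Beat 7 (R): throw ball1 h=1 -> lands@8:L; in-air after throw: [b1@8:L b2@11:R]
Beat 8 (L): throw ball1 h=2 -> lands@10:L; in-air after throw: [b1@10:L b2@11:R]
Beat 10 (L): throw ball1 h=6 -> lands@16:L; in-air after throw: [b2@11:R b1@16:L]
Beat 11 (R): throw ball2 h=1 -> lands@12:L; in-air after throw: [b2@12:L b1@16:L]
Beat 12 (L): throw ball2 h=1 -> lands@13:R; in-air after throw: [b2@13:R b1@16:L]
Beat 13 (R): throw ball2 h=2 -> lands@15:R; in-air after throw: [b2@15:R b1@16:L]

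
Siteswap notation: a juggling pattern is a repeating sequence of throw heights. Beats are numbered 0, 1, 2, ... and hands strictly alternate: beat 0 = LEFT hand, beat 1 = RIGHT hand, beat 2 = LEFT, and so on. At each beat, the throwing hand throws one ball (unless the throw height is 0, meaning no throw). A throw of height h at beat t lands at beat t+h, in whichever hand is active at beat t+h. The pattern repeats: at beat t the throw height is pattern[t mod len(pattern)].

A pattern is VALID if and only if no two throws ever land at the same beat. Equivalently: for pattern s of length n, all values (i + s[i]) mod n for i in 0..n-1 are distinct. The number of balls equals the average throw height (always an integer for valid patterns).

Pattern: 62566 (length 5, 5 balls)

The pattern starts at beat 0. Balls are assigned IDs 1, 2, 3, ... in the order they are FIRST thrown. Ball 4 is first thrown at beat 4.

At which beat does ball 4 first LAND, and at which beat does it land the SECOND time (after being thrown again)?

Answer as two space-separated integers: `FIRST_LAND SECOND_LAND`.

Beat 0 (L): throw ball1 h=6 -> lands@6:L; in-air after throw: [b1@6:L]
Beat 1 (R): throw ball2 h=2 -> lands@3:R; in-air after throw: [b2@3:R b1@6:L]
Beat 2 (L): throw ball3 h=5 -> lands@7:R; in-air after throw: [b2@3:R b1@6:L b3@7:R]
Beat 3 (R): throw ball2 h=6 -> lands@9:R; in-air after throw: [b1@6:L b3@7:R b2@9:R]
Beat 4 (L): throw ball4 h=6 -> lands@10:L; in-air after throw: [b1@6:L b3@7:R b2@9:R b4@10:L]
Beat 5 (R): throw ball5 h=6 -> lands@11:R; in-air after throw: [b1@6:L b3@7:R b2@9:R b4@10:L b5@11:R]
Beat 6 (L): throw ball1 h=2 -> lands@8:L; in-air after throw: [b3@7:R b1@8:L b2@9:R b4@10:L b5@11:R]
Beat 7 (R): throw ball3 h=5 -> lands@12:L; in-air after throw: [b1@8:L b2@9:R b4@10:L b5@11:R b3@12:L]
Beat 8 (L): throw ball1 h=6 -> lands@14:L; in-air after throw: [b2@9:R b4@10:L b5@11:R b3@12:L b1@14:L]
Beat 9 (R): throw ball2 h=6 -> lands@15:R; in-air after throw: [b4@10:L b5@11:R b3@12:L b1@14:L b2@15:R]
Beat 10 (L): throw ball4 h=6 -> lands@16:L; in-air after throw: [b5@11:R b3@12:L b1@14:L b2@15:R b4@16:L]
Beat 11 (R): throw ball5 h=2 -> lands@13:R; in-air after throw: [b3@12:L b5@13:R b1@14:L b2@15:R b4@16:L]
Beat 12 (L): throw ball3 h=5 -> lands@17:R; in-air after throw: [b5@13:R b1@14:L b2@15:R b4@16:L b3@17:R]
Beat 13 (R): throw ball5 h=6 -> lands@19:R; in-air after throw: [b1@14:L b2@15:R b4@16:L b3@17:R b5@19:R]
Beat 14 (L): throw ball1 h=6 -> lands@20:L; in-air after throw: [b2@15:R b4@16:L b3@17:R b5@19:R b1@20:L]
Beat 15 (R): throw ball2 h=6 -> lands@21:R; in-air after throw: [b4@16:L b3@17:R b5@19:R b1@20:L b2@21:R]
Beat 16 (L): throw ball4 h=2 -> lands@18:L; in-air after throw: [b3@17:R b4@18:L b5@19:R b1@20:L b2@21:R]
Ball 4: thrown@4 h=6 -> first land @10; rethrown@10 h=6 -> second land @16

Answer: 10 16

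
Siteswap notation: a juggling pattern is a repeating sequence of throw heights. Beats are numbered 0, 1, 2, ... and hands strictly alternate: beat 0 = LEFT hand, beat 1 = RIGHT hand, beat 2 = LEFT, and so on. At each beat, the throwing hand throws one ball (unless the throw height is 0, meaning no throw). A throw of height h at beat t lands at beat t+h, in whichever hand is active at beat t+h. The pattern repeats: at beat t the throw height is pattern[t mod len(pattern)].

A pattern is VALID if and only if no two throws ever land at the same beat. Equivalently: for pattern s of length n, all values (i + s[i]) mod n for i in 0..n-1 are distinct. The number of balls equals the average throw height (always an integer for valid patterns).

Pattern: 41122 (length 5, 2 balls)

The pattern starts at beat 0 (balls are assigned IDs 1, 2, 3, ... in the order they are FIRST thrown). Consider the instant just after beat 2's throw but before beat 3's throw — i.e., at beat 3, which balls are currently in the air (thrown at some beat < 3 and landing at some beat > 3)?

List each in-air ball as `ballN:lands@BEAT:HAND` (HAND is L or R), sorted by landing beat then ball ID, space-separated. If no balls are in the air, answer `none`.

Answer: ball1:lands@4:L

Derivation:
Beat 0 (L): throw ball1 h=4 -> lands@4:L; in-air after throw: [b1@4:L]
Beat 1 (R): throw ball2 h=1 -> lands@2:L; in-air after throw: [b2@2:L b1@4:L]
Beat 2 (L): throw ball2 h=1 -> lands@3:R; in-air after throw: [b2@3:R b1@4:L]
Beat 3 (R): throw ball2 h=2 -> lands@5:R; in-air after throw: [b1@4:L b2@5:R]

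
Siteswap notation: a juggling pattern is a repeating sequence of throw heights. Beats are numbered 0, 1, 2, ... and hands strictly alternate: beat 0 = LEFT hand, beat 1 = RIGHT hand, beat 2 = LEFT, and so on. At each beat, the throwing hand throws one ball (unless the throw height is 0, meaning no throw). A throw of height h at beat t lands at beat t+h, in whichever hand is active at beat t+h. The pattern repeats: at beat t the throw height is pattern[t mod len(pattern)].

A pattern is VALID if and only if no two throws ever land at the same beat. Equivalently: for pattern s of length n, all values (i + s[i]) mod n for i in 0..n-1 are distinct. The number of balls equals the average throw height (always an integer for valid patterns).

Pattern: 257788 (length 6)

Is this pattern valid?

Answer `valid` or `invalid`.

i=0: (i + s[i]) mod n = (0 + 2) mod 6 = 2
i=1: (i + s[i]) mod n = (1 + 5) mod 6 = 0
i=2: (i + s[i]) mod n = (2 + 7) mod 6 = 3
i=3: (i + s[i]) mod n = (3 + 7) mod 6 = 4
i=4: (i + s[i]) mod n = (4 + 8) mod 6 = 0
i=5: (i + s[i]) mod n = (5 + 8) mod 6 = 1
Residues: [2, 0, 3, 4, 0, 1], distinct: False

Answer: invalid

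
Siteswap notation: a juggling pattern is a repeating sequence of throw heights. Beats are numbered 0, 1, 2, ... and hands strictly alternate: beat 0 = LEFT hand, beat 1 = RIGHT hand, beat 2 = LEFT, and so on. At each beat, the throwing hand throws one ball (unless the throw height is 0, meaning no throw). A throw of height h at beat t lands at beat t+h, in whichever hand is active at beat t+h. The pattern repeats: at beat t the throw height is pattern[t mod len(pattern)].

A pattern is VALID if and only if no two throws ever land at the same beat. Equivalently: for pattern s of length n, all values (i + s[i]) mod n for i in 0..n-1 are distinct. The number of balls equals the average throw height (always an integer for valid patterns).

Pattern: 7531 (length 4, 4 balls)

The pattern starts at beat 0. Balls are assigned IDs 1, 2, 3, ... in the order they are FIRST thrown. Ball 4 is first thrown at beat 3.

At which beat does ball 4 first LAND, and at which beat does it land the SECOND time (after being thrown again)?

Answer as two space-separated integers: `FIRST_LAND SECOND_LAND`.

Beat 0 (L): throw ball1 h=7 -> lands@7:R; in-air after throw: [b1@7:R]
Beat 1 (R): throw ball2 h=5 -> lands@6:L; in-air after throw: [b2@6:L b1@7:R]
Beat 2 (L): throw ball3 h=3 -> lands@5:R; in-air after throw: [b3@5:R b2@6:L b1@7:R]
Beat 3 (R): throw ball4 h=1 -> lands@4:L; in-air after throw: [b4@4:L b3@5:R b2@6:L b1@7:R]
Beat 4 (L): throw ball4 h=7 -> lands@11:R; in-air after throw: [b3@5:R b2@6:L b1@7:R b4@11:R]
Beat 5 (R): throw ball3 h=5 -> lands@10:L; in-air after throw: [b2@6:L b1@7:R b3@10:L b4@11:R]
Beat 6 (L): throw ball2 h=3 -> lands@9:R; in-air after throw: [b1@7:R b2@9:R b3@10:L b4@11:R]
Beat 7 (R): throw ball1 h=1 -> lands@8:L; in-air after throw: [b1@8:L b2@9:R b3@10:L b4@11:R]
Beat 8 (L): throw ball1 h=7 -> lands@15:R; in-air after throw: [b2@9:R b3@10:L b4@11:R b1@15:R]
Beat 9 (R): throw ball2 h=5 -> lands@14:L; in-air after throw: [b3@10:L b4@11:R b2@14:L b1@15:R]
Beat 10 (L): throw ball3 h=3 -> lands@13:R; in-air after throw: [b4@11:R b3@13:R b2@14:L b1@15:R]
Beat 11 (R): throw ball4 h=1 -> lands@12:L; in-air after throw: [b4@12:L b3@13:R b2@14:L b1@15:R]
Ball 4: thrown@3 h=1 -> first land @4; rethrown@4 h=7 -> second land @11

Answer: 4 11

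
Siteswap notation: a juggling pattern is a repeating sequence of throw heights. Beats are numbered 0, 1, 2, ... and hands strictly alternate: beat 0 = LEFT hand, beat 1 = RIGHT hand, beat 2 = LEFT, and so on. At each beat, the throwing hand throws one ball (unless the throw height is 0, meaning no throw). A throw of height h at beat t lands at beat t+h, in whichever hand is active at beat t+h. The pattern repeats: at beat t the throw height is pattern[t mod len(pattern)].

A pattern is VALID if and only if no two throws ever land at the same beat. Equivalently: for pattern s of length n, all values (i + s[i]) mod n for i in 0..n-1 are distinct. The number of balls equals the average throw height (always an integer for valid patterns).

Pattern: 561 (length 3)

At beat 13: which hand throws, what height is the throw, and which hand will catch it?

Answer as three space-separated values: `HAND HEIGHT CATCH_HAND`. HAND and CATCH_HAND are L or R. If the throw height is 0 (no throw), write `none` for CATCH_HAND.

Answer: R 6 R

Derivation:
Beat 13: 13 mod 2 = 1, so hand = R
Throw height = pattern[13 mod 3] = pattern[1] = 6
Lands at beat 13+6=19, 19 mod 2 = 1, so catch hand = R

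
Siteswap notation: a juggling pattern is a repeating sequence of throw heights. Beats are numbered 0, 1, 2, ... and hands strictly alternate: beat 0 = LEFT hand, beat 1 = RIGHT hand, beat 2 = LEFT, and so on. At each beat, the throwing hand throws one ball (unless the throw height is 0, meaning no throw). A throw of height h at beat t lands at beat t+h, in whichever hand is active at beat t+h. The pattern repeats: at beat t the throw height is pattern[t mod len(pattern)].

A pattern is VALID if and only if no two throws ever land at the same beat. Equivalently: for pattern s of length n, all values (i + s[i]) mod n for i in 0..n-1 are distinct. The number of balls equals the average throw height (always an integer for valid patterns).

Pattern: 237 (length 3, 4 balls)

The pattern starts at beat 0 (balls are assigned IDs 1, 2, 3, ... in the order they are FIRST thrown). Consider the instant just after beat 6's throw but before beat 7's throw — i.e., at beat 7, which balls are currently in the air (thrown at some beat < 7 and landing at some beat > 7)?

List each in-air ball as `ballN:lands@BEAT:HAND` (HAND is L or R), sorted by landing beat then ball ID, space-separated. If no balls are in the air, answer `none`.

Beat 0 (L): throw ball1 h=2 -> lands@2:L; in-air after throw: [b1@2:L]
Beat 1 (R): throw ball2 h=3 -> lands@4:L; in-air after throw: [b1@2:L b2@4:L]
Beat 2 (L): throw ball1 h=7 -> lands@9:R; in-air after throw: [b2@4:L b1@9:R]
Beat 3 (R): throw ball3 h=2 -> lands@5:R; in-air after throw: [b2@4:L b3@5:R b1@9:R]
Beat 4 (L): throw ball2 h=3 -> lands@7:R; in-air after throw: [b3@5:R b2@7:R b1@9:R]
Beat 5 (R): throw ball3 h=7 -> lands@12:L; in-air after throw: [b2@7:R b1@9:R b3@12:L]
Beat 6 (L): throw ball4 h=2 -> lands@8:L; in-air after throw: [b2@7:R b4@8:L b1@9:R b3@12:L]
Beat 7 (R): throw ball2 h=3 -> lands@10:L; in-air after throw: [b4@8:L b1@9:R b2@10:L b3@12:L]

Answer: ball4:lands@8:L ball1:lands@9:R ball3:lands@12:L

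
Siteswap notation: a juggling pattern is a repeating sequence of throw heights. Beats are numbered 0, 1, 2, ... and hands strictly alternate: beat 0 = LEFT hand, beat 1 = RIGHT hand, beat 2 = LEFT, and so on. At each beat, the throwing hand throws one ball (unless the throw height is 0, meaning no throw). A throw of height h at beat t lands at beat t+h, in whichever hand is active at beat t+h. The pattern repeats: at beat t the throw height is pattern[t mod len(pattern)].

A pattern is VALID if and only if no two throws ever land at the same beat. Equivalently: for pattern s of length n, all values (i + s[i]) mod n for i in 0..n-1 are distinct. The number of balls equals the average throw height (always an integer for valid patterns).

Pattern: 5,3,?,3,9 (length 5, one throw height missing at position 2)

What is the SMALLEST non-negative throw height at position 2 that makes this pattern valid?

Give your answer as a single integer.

Answer: 0

Derivation:
i=0: (0 + 5) mod 5 = 0
i=1: (1 + 3) mod 5 = 4
i=2: s[i]=? (unknown)
i=3: (3 + 3) mod 5 = 1
i=4: (4 + 9) mod 5 = 3
Known residues: [0, 1, 3, 4]; need a permutation of 0..4, so missing residue r = 2
Need (2 + s) mod 5 = 2; smallest s = (2 - 2) mod 5 = 0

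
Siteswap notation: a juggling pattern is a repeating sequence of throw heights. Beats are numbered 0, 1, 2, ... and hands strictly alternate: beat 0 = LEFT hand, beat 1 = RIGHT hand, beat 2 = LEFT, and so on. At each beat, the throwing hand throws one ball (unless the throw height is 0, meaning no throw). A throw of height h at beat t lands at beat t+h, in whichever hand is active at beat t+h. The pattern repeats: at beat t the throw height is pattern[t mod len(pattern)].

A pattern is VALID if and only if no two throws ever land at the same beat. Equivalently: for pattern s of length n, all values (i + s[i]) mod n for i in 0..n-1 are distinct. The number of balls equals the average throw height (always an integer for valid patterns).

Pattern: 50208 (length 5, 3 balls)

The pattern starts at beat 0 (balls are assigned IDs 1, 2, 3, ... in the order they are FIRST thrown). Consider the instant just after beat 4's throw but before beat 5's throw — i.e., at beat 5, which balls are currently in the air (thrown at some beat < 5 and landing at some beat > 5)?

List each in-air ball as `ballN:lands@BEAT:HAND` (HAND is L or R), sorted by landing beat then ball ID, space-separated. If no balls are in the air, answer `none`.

Answer: ball2:lands@12:L

Derivation:
Beat 0 (L): throw ball1 h=5 -> lands@5:R; in-air after throw: [b1@5:R]
Beat 2 (L): throw ball2 h=2 -> lands@4:L; in-air after throw: [b2@4:L b1@5:R]
Beat 4 (L): throw ball2 h=8 -> lands@12:L; in-air after throw: [b1@5:R b2@12:L]
Beat 5 (R): throw ball1 h=5 -> lands@10:L; in-air after throw: [b1@10:L b2@12:L]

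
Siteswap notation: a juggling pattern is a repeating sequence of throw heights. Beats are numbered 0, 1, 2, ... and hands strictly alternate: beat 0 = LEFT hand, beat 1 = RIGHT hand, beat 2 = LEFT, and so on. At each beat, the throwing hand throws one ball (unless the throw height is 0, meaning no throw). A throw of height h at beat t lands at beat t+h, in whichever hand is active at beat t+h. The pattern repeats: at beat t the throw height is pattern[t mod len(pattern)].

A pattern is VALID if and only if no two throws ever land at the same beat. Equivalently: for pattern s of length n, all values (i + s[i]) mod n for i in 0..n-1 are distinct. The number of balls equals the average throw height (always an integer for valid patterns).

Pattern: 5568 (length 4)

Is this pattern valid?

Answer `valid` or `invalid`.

i=0: (i + s[i]) mod n = (0 + 5) mod 4 = 1
i=1: (i + s[i]) mod n = (1 + 5) mod 4 = 2
i=2: (i + s[i]) mod n = (2 + 6) mod 4 = 0
i=3: (i + s[i]) mod n = (3 + 8) mod 4 = 3
Residues: [1, 2, 0, 3], distinct: True

Answer: valid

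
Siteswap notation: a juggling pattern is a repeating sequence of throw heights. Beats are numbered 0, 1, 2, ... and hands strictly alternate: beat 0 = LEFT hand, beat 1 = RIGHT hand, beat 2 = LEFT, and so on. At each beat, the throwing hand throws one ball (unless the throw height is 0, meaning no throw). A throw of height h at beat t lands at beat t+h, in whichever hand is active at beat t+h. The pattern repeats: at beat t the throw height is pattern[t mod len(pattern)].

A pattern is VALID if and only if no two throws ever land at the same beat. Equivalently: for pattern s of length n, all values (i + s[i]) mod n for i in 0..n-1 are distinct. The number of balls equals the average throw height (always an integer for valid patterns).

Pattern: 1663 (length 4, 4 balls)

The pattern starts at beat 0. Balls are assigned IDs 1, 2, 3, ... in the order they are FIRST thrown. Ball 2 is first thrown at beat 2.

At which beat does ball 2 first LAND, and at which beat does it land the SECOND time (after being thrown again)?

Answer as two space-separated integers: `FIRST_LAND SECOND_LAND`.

Beat 0 (L): throw ball1 h=1 -> lands@1:R; in-air after throw: [b1@1:R]
Beat 1 (R): throw ball1 h=6 -> lands@7:R; in-air after throw: [b1@7:R]
Beat 2 (L): throw ball2 h=6 -> lands@8:L; in-air after throw: [b1@7:R b2@8:L]
Beat 3 (R): throw ball3 h=3 -> lands@6:L; in-air after throw: [b3@6:L b1@7:R b2@8:L]
Beat 4 (L): throw ball4 h=1 -> lands@5:R; in-air after throw: [b4@5:R b3@6:L b1@7:R b2@8:L]
Beat 5 (R): throw ball4 h=6 -> lands@11:R; in-air after throw: [b3@6:L b1@7:R b2@8:L b4@11:R]
Beat 6 (L): throw ball3 h=6 -> lands@12:L; in-air after throw: [b1@7:R b2@8:L b4@11:R b3@12:L]
Beat 7 (R): throw ball1 h=3 -> lands@10:L; in-air after throw: [b2@8:L b1@10:L b4@11:R b3@12:L]
Beat 8 (L): throw ball2 h=1 -> lands@9:R; in-air after throw: [b2@9:R b1@10:L b4@11:R b3@12:L]
Beat 9 (R): throw ball2 h=6 -> lands@15:R; in-air after throw: [b1@10:L b4@11:R b3@12:L b2@15:R]
Ball 2: thrown@2 h=6 -> first land @8; rethrown@8 h=1 -> second land @9

Answer: 8 9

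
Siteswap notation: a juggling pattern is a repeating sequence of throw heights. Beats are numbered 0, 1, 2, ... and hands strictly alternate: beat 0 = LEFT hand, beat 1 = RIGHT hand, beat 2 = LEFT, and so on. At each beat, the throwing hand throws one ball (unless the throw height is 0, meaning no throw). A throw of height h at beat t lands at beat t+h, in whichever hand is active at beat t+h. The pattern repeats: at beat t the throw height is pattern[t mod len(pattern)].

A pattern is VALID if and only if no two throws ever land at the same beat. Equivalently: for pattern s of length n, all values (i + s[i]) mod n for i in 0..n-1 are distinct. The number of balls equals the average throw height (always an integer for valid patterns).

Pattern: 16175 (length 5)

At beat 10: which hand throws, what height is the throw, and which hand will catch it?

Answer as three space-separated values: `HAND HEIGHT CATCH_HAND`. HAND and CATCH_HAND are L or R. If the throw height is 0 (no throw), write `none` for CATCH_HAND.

Answer: L 1 R

Derivation:
Beat 10: 10 mod 2 = 0, so hand = L
Throw height = pattern[10 mod 5] = pattern[0] = 1
Lands at beat 10+1=11, 11 mod 2 = 1, so catch hand = R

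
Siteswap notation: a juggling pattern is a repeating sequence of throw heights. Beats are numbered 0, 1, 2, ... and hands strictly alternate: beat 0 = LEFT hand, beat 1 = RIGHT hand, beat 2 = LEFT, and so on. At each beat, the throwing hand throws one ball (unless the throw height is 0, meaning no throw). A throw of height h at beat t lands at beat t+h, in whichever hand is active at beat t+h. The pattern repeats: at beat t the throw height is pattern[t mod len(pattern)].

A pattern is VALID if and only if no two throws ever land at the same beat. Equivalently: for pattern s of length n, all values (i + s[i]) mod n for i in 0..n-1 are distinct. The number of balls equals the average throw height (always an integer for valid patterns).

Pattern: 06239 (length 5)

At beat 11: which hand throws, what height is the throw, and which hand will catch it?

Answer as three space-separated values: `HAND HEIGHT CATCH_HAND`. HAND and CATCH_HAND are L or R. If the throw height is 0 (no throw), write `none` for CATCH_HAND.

Answer: R 6 R

Derivation:
Beat 11: 11 mod 2 = 1, so hand = R
Throw height = pattern[11 mod 5] = pattern[1] = 6
Lands at beat 11+6=17, 17 mod 2 = 1, so catch hand = R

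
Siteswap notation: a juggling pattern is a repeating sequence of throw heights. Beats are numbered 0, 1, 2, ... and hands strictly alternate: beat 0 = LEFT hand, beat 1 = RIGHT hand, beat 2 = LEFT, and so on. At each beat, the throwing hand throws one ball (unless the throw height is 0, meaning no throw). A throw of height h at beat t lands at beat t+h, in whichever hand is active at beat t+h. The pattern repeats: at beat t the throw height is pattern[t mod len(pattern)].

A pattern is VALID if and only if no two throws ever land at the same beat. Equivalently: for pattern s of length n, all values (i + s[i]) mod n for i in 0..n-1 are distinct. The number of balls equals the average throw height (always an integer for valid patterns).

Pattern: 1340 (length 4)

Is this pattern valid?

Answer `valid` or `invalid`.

i=0: (i + s[i]) mod n = (0 + 1) mod 4 = 1
i=1: (i + s[i]) mod n = (1 + 3) mod 4 = 0
i=2: (i + s[i]) mod n = (2 + 4) mod 4 = 2
i=3: (i + s[i]) mod n = (3 + 0) mod 4 = 3
Residues: [1, 0, 2, 3], distinct: True

Answer: valid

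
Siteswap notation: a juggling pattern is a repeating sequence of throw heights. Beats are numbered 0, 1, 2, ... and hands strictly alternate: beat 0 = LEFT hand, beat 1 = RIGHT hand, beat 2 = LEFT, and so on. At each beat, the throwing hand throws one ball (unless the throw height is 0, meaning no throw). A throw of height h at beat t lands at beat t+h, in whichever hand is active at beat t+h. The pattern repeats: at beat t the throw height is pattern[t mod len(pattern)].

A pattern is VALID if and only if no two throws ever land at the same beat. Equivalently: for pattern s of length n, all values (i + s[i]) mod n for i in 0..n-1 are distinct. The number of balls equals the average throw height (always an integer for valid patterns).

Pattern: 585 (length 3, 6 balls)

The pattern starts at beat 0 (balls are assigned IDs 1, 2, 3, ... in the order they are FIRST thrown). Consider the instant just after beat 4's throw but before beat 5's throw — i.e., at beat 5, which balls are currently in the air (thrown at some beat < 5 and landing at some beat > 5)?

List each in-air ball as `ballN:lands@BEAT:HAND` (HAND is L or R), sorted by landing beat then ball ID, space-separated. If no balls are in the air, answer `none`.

Answer: ball3:lands@7:R ball4:lands@8:L ball2:lands@9:R ball5:lands@12:L

Derivation:
Beat 0 (L): throw ball1 h=5 -> lands@5:R; in-air after throw: [b1@5:R]
Beat 1 (R): throw ball2 h=8 -> lands@9:R; in-air after throw: [b1@5:R b2@9:R]
Beat 2 (L): throw ball3 h=5 -> lands@7:R; in-air after throw: [b1@5:R b3@7:R b2@9:R]
Beat 3 (R): throw ball4 h=5 -> lands@8:L; in-air after throw: [b1@5:R b3@7:R b4@8:L b2@9:R]
Beat 4 (L): throw ball5 h=8 -> lands@12:L; in-air after throw: [b1@5:R b3@7:R b4@8:L b2@9:R b5@12:L]
Beat 5 (R): throw ball1 h=5 -> lands@10:L; in-air after throw: [b3@7:R b4@8:L b2@9:R b1@10:L b5@12:L]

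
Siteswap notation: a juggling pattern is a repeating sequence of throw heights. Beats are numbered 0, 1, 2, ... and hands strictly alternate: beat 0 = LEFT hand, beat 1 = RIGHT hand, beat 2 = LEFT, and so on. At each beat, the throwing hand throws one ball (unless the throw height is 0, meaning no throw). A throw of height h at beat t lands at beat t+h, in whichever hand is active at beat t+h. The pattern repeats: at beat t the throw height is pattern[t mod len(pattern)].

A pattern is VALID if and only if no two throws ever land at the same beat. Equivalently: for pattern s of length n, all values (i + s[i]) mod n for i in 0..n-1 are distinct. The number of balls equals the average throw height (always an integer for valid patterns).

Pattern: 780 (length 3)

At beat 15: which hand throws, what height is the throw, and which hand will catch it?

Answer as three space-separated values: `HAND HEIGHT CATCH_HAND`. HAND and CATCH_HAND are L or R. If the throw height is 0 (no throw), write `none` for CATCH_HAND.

Beat 15: 15 mod 2 = 1, so hand = R
Throw height = pattern[15 mod 3] = pattern[0] = 7
Lands at beat 15+7=22, 22 mod 2 = 0, so catch hand = L

Answer: R 7 L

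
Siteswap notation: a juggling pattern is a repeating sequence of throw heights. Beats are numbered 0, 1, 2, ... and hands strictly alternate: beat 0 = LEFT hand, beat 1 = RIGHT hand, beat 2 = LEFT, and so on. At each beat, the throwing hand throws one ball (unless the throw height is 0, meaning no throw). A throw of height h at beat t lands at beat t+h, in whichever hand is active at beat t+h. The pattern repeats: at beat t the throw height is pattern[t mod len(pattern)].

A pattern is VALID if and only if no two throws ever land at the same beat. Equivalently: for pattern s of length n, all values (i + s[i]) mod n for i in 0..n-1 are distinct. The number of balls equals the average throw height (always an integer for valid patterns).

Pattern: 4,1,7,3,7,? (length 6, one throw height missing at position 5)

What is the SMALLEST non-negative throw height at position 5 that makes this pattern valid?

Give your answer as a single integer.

Answer: 2

Derivation:
i=0: (0 + 4) mod 6 = 4
i=1: (1 + 1) mod 6 = 2
i=2: (2 + 7) mod 6 = 3
i=3: (3 + 3) mod 6 = 0
i=4: (4 + 7) mod 6 = 5
i=5: s[i]=? (unknown)
Known residues: [0, 2, 3, 4, 5]; need a permutation of 0..5, so missing residue r = 1
Need (5 + s) mod 6 = 1; smallest s = (1 - 5) mod 6 = 2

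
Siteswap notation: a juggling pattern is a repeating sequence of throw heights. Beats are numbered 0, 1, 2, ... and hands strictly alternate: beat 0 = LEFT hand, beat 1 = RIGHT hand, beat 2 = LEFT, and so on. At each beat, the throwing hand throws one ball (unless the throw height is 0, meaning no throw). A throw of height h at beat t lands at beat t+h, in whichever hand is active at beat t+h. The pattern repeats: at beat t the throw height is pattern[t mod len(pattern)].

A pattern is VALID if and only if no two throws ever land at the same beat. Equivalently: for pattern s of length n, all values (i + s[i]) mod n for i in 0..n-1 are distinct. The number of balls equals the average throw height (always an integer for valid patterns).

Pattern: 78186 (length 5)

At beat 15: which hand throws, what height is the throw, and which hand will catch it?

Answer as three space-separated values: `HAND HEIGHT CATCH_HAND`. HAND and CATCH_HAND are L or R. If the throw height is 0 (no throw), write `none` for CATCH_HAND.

Beat 15: 15 mod 2 = 1, so hand = R
Throw height = pattern[15 mod 5] = pattern[0] = 7
Lands at beat 15+7=22, 22 mod 2 = 0, so catch hand = L

Answer: R 7 L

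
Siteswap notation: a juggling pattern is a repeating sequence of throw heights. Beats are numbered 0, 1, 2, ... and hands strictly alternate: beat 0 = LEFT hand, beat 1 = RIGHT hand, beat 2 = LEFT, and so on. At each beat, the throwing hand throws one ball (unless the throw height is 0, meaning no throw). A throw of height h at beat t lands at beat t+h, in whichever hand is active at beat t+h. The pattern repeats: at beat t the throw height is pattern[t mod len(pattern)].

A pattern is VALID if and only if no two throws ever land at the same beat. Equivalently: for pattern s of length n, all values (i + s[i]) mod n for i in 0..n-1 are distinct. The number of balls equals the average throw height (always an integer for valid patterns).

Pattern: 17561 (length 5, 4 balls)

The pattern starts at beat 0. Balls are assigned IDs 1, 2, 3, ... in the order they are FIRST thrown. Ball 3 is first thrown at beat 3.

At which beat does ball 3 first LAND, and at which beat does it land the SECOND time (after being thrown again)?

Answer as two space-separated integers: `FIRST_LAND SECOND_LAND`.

Beat 0 (L): throw ball1 h=1 -> lands@1:R; in-air after throw: [b1@1:R]
Beat 1 (R): throw ball1 h=7 -> lands@8:L; in-air after throw: [b1@8:L]
Beat 2 (L): throw ball2 h=5 -> lands@7:R; in-air after throw: [b2@7:R b1@8:L]
Beat 3 (R): throw ball3 h=6 -> lands@9:R; in-air after throw: [b2@7:R b1@8:L b3@9:R]
Beat 4 (L): throw ball4 h=1 -> lands@5:R; in-air after throw: [b4@5:R b2@7:R b1@8:L b3@9:R]
Beat 5 (R): throw ball4 h=1 -> lands@6:L; in-air after throw: [b4@6:L b2@7:R b1@8:L b3@9:R]
Beat 6 (L): throw ball4 h=7 -> lands@13:R; in-air after throw: [b2@7:R b1@8:L b3@9:R b4@13:R]
Beat 7 (R): throw ball2 h=5 -> lands@12:L; in-air after throw: [b1@8:L b3@9:R b2@12:L b4@13:R]
Beat 8 (L): throw ball1 h=6 -> lands@14:L; in-air after throw: [b3@9:R b2@12:L b4@13:R b1@14:L]
Beat 9 (R): throw ball3 h=1 -> lands@10:L; in-air after throw: [b3@10:L b2@12:L b4@13:R b1@14:L]
Beat 10 (L): throw ball3 h=1 -> lands@11:R; in-air after throw: [b3@11:R b2@12:L b4@13:R b1@14:L]
Ball 3: thrown@3 h=6 -> first land @9; rethrown@9 h=1 -> second land @10

Answer: 9 10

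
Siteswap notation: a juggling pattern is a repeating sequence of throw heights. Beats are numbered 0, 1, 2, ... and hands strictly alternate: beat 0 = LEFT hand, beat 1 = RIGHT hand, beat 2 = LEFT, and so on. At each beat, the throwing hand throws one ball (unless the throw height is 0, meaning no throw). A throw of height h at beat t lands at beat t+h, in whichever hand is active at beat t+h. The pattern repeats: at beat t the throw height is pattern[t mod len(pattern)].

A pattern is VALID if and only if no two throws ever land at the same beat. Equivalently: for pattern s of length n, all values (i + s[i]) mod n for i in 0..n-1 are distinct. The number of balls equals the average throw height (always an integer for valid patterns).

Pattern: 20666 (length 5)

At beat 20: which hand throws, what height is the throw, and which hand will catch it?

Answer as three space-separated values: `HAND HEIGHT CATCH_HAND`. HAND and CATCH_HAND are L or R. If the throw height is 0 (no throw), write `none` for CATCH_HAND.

Beat 20: 20 mod 2 = 0, so hand = L
Throw height = pattern[20 mod 5] = pattern[0] = 2
Lands at beat 20+2=22, 22 mod 2 = 0, so catch hand = L

Answer: L 2 L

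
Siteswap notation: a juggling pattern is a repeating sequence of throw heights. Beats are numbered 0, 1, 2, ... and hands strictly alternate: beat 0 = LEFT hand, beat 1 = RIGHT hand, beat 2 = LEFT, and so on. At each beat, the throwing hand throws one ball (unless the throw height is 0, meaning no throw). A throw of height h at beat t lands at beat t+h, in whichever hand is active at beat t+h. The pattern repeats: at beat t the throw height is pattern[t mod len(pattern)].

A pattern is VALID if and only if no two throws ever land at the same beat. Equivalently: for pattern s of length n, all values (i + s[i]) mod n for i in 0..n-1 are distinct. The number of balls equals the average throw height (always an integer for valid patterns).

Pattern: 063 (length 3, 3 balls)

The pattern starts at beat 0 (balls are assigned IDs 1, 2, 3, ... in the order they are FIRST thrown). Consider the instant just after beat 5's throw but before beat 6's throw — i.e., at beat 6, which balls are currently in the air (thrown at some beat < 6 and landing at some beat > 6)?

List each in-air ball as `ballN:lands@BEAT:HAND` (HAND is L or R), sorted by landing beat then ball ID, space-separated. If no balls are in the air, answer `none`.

Answer: ball1:lands@7:R ball2:lands@8:L ball3:lands@10:L

Derivation:
Beat 1 (R): throw ball1 h=6 -> lands@7:R; in-air after throw: [b1@7:R]
Beat 2 (L): throw ball2 h=3 -> lands@5:R; in-air after throw: [b2@5:R b1@7:R]
Beat 4 (L): throw ball3 h=6 -> lands@10:L; in-air after throw: [b2@5:R b1@7:R b3@10:L]
Beat 5 (R): throw ball2 h=3 -> lands@8:L; in-air after throw: [b1@7:R b2@8:L b3@10:L]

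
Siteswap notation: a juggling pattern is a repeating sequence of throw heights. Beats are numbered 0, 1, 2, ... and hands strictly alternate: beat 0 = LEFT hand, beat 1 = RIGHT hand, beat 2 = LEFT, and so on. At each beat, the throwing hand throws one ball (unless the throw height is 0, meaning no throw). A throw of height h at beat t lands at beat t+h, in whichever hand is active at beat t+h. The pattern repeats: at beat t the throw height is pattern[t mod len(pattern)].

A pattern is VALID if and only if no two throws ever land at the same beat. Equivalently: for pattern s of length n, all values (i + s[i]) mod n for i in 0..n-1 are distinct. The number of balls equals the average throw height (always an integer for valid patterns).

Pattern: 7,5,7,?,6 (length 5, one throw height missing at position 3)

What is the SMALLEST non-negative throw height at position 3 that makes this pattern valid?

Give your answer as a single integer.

i=0: (0 + 7) mod 5 = 2
i=1: (1 + 5) mod 5 = 1
i=2: (2 + 7) mod 5 = 4
i=3: s[i]=? (unknown)
i=4: (4 + 6) mod 5 = 0
Known residues: [0, 1, 2, 4]; need a permutation of 0..4, so missing residue r = 3
Need (3 + s) mod 5 = 3; smallest s = (3 - 3) mod 5 = 0

Answer: 0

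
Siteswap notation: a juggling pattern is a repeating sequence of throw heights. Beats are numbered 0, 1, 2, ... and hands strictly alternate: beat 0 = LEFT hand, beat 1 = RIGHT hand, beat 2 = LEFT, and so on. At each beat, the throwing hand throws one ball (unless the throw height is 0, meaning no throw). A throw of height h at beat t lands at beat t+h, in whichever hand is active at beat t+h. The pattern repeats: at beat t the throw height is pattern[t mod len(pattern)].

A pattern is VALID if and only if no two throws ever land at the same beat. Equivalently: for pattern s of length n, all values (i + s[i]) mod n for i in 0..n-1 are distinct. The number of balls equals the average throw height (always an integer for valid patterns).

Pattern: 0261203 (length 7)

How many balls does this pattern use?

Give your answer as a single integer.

Answer: 2

Derivation:
Pattern = [0, 2, 6, 1, 2, 0, 3], length n = 7
  position 0: throw height = 0, running sum = 0
  position 1: throw height = 2, running sum = 2
  position 2: throw height = 6, running sum = 8
  position 3: throw height = 1, running sum = 9
  position 4: throw height = 2, running sum = 11
  position 5: throw height = 0, running sum = 11
  position 6: throw height = 3, running sum = 14
Total sum = 14; balls = sum / n = 14 / 7 = 2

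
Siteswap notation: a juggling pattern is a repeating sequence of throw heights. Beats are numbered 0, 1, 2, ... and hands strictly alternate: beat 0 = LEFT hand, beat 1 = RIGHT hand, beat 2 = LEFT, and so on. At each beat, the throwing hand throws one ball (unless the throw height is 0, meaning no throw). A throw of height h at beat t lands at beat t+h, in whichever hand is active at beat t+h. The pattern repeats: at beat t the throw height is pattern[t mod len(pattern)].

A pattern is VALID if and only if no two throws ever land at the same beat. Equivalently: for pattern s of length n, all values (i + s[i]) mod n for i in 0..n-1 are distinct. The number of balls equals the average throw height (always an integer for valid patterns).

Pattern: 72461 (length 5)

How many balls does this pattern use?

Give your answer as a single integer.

Pattern = [7, 2, 4, 6, 1], length n = 5
  position 0: throw height = 7, running sum = 7
  position 1: throw height = 2, running sum = 9
  position 2: throw height = 4, running sum = 13
  position 3: throw height = 6, running sum = 19
  position 4: throw height = 1, running sum = 20
Total sum = 20; balls = sum / n = 20 / 5 = 4

Answer: 4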